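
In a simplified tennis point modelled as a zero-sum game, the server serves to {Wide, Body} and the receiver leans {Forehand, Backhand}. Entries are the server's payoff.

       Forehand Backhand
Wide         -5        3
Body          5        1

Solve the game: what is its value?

5/3

Row minima: Wide → -5, Body → 1; maximin = 1.
Column maxima: Forehand → 5, Backhand → 3; minimax = 3.
1 ≠ 3, so there is no saddle point; optimal play is mixed.
Let the server play Wide with probability p. Expected payoff against Forehand: (-5)p + 5(1−p) = −10p + 5; against Backhand: 3p + 1(1−p) = 2p + 1.
Setting these equal: −10p + 5 = 2p + 1 ⇒ −12p = -4 ⇒ p = 1/3, and the value is (-10)·(1/3) + 5 = 5/3.
For the receiver: with q = P(Forehand), equating Wide's and Body's payoffs gives −8q + 3 = 4q + 1 ⇒ q = 1/6.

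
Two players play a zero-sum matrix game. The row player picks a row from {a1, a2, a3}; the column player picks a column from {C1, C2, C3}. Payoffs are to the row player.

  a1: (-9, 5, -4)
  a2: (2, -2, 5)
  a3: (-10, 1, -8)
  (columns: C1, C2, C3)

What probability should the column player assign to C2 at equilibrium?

Row minima: a1 → -9, a2 → -2, a3 → -10; maximin = -2.
Column maxima: C1 → 2, C2 → 5, C3 → 5; minimax = 2.
-2 ≠ 2, so there is no saddle point; optimal play is mixed.
a3 is strictly dominated by a1, so the row player never plays it.
C3 is strictly dominated by C1 (it gives the row player strictly more in every row), so the column player never plays it.
On the remaining 2×2 (a1, a2 vs C1, C2):
Let the row player play a1 with probability p. Expected payoff against C1: (-9)p + 2(1−p) = −11p + 2; against C2: 5p + (-2)(1−p) = 7p − 2.
Setting these equal: −11p + 2 = 7p − 2 ⇒ −18p = -4 ⇒ p = 2/9, and the value is (-11)·(2/9) + 2 = -4/9.
For the column player: with q = P(C1), equating a1's and a2's payoffs gives −14q + 5 = 4q − 2 ⇒ q = 7/18.

11/18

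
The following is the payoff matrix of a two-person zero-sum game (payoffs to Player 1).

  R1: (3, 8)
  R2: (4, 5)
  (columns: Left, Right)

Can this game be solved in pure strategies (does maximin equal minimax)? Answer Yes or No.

Yes

Row minima: R1 → 3, R2 → 4; maximin = 4.
Column maxima: Left → 4, Right → 8; minimax = 4.
maximin = minimax = 4, so a saddle point exists.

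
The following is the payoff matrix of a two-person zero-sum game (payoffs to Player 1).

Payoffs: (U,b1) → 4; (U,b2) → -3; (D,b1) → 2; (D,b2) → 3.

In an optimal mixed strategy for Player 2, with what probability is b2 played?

Row minima: U → -3, D → 2; maximin = 2.
Column maxima: b1 → 4, b2 → 3; minimax = 3.
2 ≠ 3, so there is no saddle point; optimal play is mixed.
Let Player 1 play U with probability p. Expected payoff against b1: 4p + 2(1−p) = 2p + 2; against b2: (-3)p + 3(1−p) = −6p + 3.
Setting these equal: 2p + 2 = −6p + 3 ⇒ 8p = 1 ⇒ p = 1/8, and the value is (2)·(1/8) + 2 = 9/4.
For Player 2: with q = P(b1), equating U's and D's payoffs gives 7q − 3 = −q + 3 ⇒ q = 3/4.

1/4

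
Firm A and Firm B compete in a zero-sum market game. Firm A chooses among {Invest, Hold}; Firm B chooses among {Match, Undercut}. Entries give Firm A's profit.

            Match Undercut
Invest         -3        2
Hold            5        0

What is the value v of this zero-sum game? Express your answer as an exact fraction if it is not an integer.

1

Row minima: Invest → -3, Hold → 0; maximin = 0.
Column maxima: Match → 5, Undercut → 2; minimax = 2.
0 ≠ 2, so there is no saddle point; optimal play is mixed.
Let Firm A play Invest with probability p. Expected payoff against Match: (-3)p + 5(1−p) = −8p + 5; against Undercut: 2p + 0(1−p) = 2p.
Setting these equal: −8p + 5 = 2p ⇒ −10p = -5 ⇒ p = 1/2, and the value is (-8)·(1/2) + 5 = 1.
For Firm B: with q = P(Match), equating Invest's and Hold's payoffs gives −5q + 2 = 5q ⇒ q = 1/5.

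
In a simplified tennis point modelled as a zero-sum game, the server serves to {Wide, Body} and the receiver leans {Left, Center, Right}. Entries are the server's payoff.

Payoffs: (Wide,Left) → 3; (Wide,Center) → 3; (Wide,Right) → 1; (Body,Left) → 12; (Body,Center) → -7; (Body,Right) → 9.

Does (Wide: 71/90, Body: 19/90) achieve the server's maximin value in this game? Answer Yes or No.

Against Left this mix gives (71/90)·3 + (19/90)·12 = 49/10.
Against Center this mix gives (71/90)·3 + (19/90)·(-7) = 8/9.
Against Right this mix gives (71/90)·1 + (19/90)·9 = 121/45.
The receiver will play Center, holding the server to 8/9. Shifting weight toward the row that does better against Center would raise this floor (the equalizing mix achieves 17/9 against both Center and Right), so the proposed strategy is not optimal.

No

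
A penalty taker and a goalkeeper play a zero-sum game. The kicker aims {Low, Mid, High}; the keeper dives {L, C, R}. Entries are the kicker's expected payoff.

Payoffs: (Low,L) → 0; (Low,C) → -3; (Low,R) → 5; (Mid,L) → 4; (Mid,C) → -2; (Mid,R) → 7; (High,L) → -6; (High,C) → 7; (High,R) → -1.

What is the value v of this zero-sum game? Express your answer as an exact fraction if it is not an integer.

16/19

Row minima: Low → -3, Mid → -2, High → -6; maximin = -2.
Column maxima: L → 4, C → 7, R → 7; minimax = 4.
-2 ≠ 4, so there is no saddle point; optimal play is mixed.
Low is strictly dominated by Mid, so the kicker never plays it.
R is strictly dominated by L (it gives the kicker strictly more in every row), so the keeper never plays it.
On the remaining 2×2 (Mid, High vs L, C):
Let the kicker play Mid with probability p. Expected payoff against L: 4p + (-6)(1−p) = 10p − 6; against C: (-2)p + 7(1−p) = −9p + 7.
Setting these equal: 10p − 6 = −9p + 7 ⇒ 19p = 13 ⇒ p = 13/19, and the value is (10)·(13/19) − 6 = 16/19.
For the keeper: with q = P(L), equating Mid's and High's payoffs gives 6q − 2 = −13q + 7 ⇒ q = 9/19.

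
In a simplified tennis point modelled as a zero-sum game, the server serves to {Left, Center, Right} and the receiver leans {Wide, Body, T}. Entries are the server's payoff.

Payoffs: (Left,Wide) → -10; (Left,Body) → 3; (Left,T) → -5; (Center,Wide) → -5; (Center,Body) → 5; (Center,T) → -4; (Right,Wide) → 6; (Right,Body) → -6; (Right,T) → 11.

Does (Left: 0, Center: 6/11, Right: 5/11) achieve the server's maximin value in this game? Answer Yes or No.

Yes

Against Wide this mix gives (6/11)·(-5) + (5/11)·6 = 0.
Against Body this mix gives (6/11)·5 + (5/11)·(-6) = 0.
Against T this mix gives (6/11)·(-4) + (5/11)·11 = 31/11.
All of the receiver's active replies (Wide, Body) yield 0, and no column does worse for the server. The mix makes the receiver indifferent and guarantees 0, so it is optimal.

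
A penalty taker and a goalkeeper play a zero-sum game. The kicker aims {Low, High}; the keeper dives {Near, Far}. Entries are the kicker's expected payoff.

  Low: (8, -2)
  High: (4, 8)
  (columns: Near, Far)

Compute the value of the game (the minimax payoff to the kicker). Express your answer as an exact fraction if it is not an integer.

Row minima: Low → -2, High → 4; maximin = 4.
Column maxima: Near → 8, Far → 8; minimax = 8.
4 ≠ 8, so there is no saddle point; optimal play is mixed.
Let the kicker play Low with probability p. Expected payoff against Near: 8p + 4(1−p) = 4p + 4; against Far: (-2)p + 8(1−p) = −10p + 8.
Setting these equal: 4p + 4 = −10p + 8 ⇒ 14p = 4 ⇒ p = 2/7, and the value is (4)·(2/7) + 4 = 36/7.
For the keeper: with q = P(Near), equating Low's and High's payoffs gives 10q − 2 = −4q + 8 ⇒ q = 5/7.

36/7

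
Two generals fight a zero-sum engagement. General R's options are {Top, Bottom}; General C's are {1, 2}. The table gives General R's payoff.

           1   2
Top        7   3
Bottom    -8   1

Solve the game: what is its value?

Row minima: Top → 3, Bottom → -8; maximin = 3.
Column maxima: 1 → 7, 2 → 3; minimax = 3.
Since maximin = minimax = 3, there is a saddle point and the value is 3.

3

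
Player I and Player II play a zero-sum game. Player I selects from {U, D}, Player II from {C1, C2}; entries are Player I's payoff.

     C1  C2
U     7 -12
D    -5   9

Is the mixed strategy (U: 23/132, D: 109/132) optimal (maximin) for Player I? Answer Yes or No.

Against C1 this mix gives (23/132)·7 + (109/132)·(-5) = -32/11.
Against C2 this mix gives (23/132)·(-12) + (109/132)·9 = 235/44.
Player II will play C1, holding Player I to -32/11. Shifting weight toward the row that does better against C1 would raise this floor (the equalizing mix achieves 1/11 against both C1 and C2), so the proposed strategy is not optimal.

No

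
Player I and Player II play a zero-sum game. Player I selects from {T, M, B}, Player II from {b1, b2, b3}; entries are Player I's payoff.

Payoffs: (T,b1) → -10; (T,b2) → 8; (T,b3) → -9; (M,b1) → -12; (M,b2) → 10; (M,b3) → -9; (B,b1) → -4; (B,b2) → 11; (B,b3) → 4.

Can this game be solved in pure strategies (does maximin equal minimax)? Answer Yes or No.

Row minima: T → -10, M → -12, B → -4; maximin = -4.
Column maxima: b1 → -4, b2 → 11, b3 → 4; minimax = -4.
maximin = minimax = -4, so a saddle point exists.

Yes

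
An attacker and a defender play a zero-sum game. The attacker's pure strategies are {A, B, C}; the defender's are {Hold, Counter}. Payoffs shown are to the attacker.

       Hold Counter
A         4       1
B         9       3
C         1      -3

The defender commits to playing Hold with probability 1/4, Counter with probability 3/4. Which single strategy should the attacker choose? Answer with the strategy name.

Expected payoff of A: (1/4)·4 + (3/4)·1 = 7/4.
Expected payoff of B: (1/4)·9 + (3/4)·3 = 9/2.
Expected payoff of C: (1/4)·1 + (3/4)·(-3) = -2.
The largest is 9/2, so the attacker's best response is B.

B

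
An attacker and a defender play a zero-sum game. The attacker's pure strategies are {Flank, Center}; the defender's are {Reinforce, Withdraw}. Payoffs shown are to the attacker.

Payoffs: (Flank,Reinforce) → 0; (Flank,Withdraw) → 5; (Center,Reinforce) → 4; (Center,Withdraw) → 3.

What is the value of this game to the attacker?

10/3

Row minima: Flank → 0, Center → 3; maximin = 3.
Column maxima: Reinforce → 4, Withdraw → 5; minimax = 4.
3 ≠ 4, so there is no saddle point; optimal play is mixed.
Let the attacker play Flank with probability p. Expected payoff against Reinforce: 0p + 4(1−p) = −4p + 4; against Withdraw: 5p + 3(1−p) = 2p + 3.
Setting these equal: −4p + 4 = 2p + 3 ⇒ −6p = -1 ⇒ p = 1/6, and the value is (-4)·(1/6) + 4 = 10/3.
For the defender: with q = P(Reinforce), equating Flank's and Center's payoffs gives −5q + 5 = q + 3 ⇒ q = 1/3.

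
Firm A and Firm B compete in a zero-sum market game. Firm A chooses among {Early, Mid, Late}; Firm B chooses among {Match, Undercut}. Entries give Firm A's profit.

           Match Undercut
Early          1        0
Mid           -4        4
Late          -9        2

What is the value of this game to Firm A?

Row minima: Early → 0, Mid → -4, Late → -9; maximin = 0.
Column maxima: Match → 1, Undercut → 4; minimax = 1.
0 ≠ 1, so there is no saddle point; optimal play is mixed.
Late is strictly dominated by Mid, so Firm A never plays it.
On the remaining 2×2 (Early, Mid vs Match, Undercut):
Let Firm A play Early with probability p. Expected payoff against Match: 1p + (-4)(1−p) = 5p − 4; against Undercut: 0p + 4(1−p) = −4p + 4.
Setting these equal: 5p − 4 = −4p + 4 ⇒ 9p = 8 ⇒ p = 8/9, and the value is (5)·(8/9) − 4 = 4/9.
For Firm B: with q = P(Match), equating Early's and Mid's payoffs gives q = −8q + 4 ⇒ q = 4/9.

4/9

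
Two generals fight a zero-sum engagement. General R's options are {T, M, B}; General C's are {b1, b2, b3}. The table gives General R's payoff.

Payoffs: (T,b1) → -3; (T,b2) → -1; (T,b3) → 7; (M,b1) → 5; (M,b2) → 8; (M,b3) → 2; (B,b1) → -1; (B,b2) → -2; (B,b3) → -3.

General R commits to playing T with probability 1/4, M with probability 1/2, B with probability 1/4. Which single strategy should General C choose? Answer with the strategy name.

If General C plays b1, General R's expected payoff is (1/4)·(-3) + (1/2)·5 + (1/4)·(-1) = 3/2.
If General C plays b2, General R's expected payoff is (1/4)·(-1) + (1/2)·8 + (1/4)·(-2) = 13/4.
If General C plays b3, General R's expected payoff is (1/4)·7 + (1/2)·2 + (1/4)·(-3) = 2.
General C minimizes General R's payoff; the smallest is 3/2, so the best response is b1.

b1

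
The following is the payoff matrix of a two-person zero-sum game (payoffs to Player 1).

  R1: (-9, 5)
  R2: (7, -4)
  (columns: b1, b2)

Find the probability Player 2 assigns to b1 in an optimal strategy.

9/25

Row minima: R1 → -9, R2 → -4; maximin = -4.
Column maxima: b1 → 7, b2 → 5; minimax = 5.
-4 ≠ 5, so there is no saddle point; optimal play is mixed.
Let Player 1 play R1 with probability p. Expected payoff against b1: (-9)p + 7(1−p) = −16p + 7; against b2: 5p + (-4)(1−p) = 9p − 4.
Setting these equal: −16p + 7 = 9p − 4 ⇒ −25p = -11 ⇒ p = 11/25, and the value is (-16)·(11/25) + 7 = -1/25.
For Player 2: with q = P(b1), equating R1's and R2's payoffs gives −14q + 5 = 11q − 4 ⇒ q = 9/25.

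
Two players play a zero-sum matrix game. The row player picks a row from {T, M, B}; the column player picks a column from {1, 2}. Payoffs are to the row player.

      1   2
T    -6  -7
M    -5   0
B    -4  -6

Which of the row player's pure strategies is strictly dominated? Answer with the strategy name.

M gives a strictly higher payoff than T against every column: -5 > -6, 0 > -7.
So T is strictly dominated and the row player never plays it.

T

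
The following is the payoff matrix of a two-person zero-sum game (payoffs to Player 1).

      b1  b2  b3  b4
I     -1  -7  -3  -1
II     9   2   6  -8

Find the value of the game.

-29/8

Row minima: I → -7, II → -8; maximin = -7.
Column maxima: b1 → 9, b2 → 2, b3 → 6, b4 → -1; minimax = -1.
-7 ≠ -1, so there is no saddle point; optimal play is mixed.
b1 is strictly dominated by b2 (it gives Player 1 strictly more in every row), so Player 2 never plays it.
b3 is strictly dominated by b2 (it gives Player 1 strictly more in every row), so Player 2 never plays it.
On the remaining 2×2 (I, II vs b2, b4):
Let Player 1 play I with probability p. Expected payoff against b2: (-7)p + 2(1−p) = −9p + 2; against b4: (-1)p + (-8)(1−p) = 7p − 8.
Setting these equal: −9p + 2 = 7p − 8 ⇒ −16p = -10 ⇒ p = 5/8, and the value is (-9)·(5/8) + 2 = -29/8.
For Player 2: with q = P(b2), equating I's and II's payoffs gives −6q − 1 = 10q − 8 ⇒ q = 7/16.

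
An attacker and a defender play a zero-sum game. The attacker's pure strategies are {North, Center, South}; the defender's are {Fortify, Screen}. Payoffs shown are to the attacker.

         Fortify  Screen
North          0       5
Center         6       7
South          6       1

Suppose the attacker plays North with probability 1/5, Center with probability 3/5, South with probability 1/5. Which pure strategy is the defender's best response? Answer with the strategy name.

If the defender plays Fortify, the attacker's expected payoff is (1/5)·0 + (3/5)·6 + (1/5)·6 = 24/5.
If the defender plays Screen, the attacker's expected payoff is (1/5)·5 + (3/5)·7 + (1/5)·1 = 27/5.
The defender minimizes the attacker's payoff; the smallest is 24/5, so the best response is Fortify.

Fortify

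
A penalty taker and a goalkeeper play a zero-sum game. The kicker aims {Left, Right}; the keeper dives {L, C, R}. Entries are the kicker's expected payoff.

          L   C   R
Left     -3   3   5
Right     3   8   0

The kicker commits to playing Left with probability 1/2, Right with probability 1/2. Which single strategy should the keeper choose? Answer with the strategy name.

If the keeper plays L, the kicker's expected payoff is (1/2)·(-3) + (1/2)·3 = 0.
If the keeper plays C, the kicker's expected payoff is (1/2)·3 + (1/2)·8 = 11/2.
If the keeper plays R, the kicker's expected payoff is (1/2)·5 + (1/2)·0 = 5/2.
The keeper minimizes the kicker's payoff; the smallest is 0, so the best response is L.

L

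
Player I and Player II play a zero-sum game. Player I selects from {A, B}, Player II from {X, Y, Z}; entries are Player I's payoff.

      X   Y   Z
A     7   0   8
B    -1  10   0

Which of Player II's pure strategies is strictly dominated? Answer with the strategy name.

Z

X holds Player I's payoff strictly below Z in every row: 7 < 8, -1 < 0.
So Z is strictly dominated for Player II.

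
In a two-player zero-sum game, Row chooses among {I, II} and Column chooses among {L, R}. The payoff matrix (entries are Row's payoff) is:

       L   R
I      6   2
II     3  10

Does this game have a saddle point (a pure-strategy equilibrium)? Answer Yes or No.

Row minima: I → 2, II → 3; maximin = 3.
Column maxima: L → 6, R → 10; minimax = 6.
3 ≠ 6, so no pure-strategy equilibrium exists.

No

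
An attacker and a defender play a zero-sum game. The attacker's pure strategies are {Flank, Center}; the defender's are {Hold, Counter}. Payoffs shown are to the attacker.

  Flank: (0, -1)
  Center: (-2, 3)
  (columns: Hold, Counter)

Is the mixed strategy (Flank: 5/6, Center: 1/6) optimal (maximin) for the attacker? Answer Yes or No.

Against Hold this mix gives (5/6)·0 + (1/6)·(-2) = -1/3.
Against Counter this mix gives (5/6)·(-1) + (1/6)·3 = -1/3.
All of the defender's active replies (Hold, Counter) yield -1/3, and no column does worse for the attacker. The mix makes the defender indifferent and guarantees -1/3, so it is optimal.

Yes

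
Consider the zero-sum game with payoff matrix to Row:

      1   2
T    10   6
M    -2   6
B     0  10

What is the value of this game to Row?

50/7

Row minima: T → 6, M → -2, B → 0; maximin = 6.
Column maxima: 1 → 10, 2 → 10; minimax = 10.
6 ≠ 10, so there is no saddle point; optimal play is mixed.
M is strictly dominated by B, so Row never plays it.
On the remaining 2×2 (T, B vs 1, 2):
Let Row play T with probability p. Expected payoff against 1: 10p + 0(1−p) = 10p; against 2: 6p + 10(1−p) = −4p + 10.
Setting these equal: 10p = −4p + 10 ⇒ 14p = 10 ⇒ p = 5/7, and the value is (10)·(5/7) = 50/7.
For Column: with q = P(1), equating T's and B's payoffs gives 4q + 6 = −10q + 10 ⇒ q = 2/7.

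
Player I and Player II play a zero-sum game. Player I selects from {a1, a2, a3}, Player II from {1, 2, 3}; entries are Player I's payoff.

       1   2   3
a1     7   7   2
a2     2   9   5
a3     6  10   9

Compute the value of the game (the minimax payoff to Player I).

Row minima: a1 → 2, a2 → 2, a3 → 6; maximin = 6.
Column maxima: 1 → 7, 2 → 10, 3 → 9; minimax = 7.
6 ≠ 7, so there is no saddle point; optimal play is mixed.
a2 is strictly dominated by a3, so Player I never plays it.
2 is strictly dominated by 3 (it gives Player I strictly more in every row), so Player II never plays it.
On the remaining 2×2 (a1, a3 vs 1, 3):
Let Player I play a1 with probability p. Expected payoff against 1: 7p + 6(1−p) = p + 6; against 3: 2p + 9(1−p) = −7p + 9.
Setting these equal: p + 6 = −7p + 9 ⇒ 8p = 3 ⇒ p = 3/8, and the value is (1)·(3/8) + 6 = 51/8.
For Player II: with q = P(1), equating a1's and a3's payoffs gives 5q + 2 = −3q + 9 ⇒ q = 7/8.

51/8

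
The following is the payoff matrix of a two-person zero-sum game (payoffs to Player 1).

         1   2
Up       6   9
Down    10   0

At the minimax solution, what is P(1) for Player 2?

Row minima: Up → 6, Down → 0; maximin = 6.
Column maxima: 1 → 10, 2 → 9; minimax = 9.
6 ≠ 9, so there is no saddle point; optimal play is mixed.
Let Player 1 play Up with probability p. Expected payoff against 1: 6p + 10(1−p) = −4p + 10; against 2: 9p + 0(1−p) = 9p.
Setting these equal: −4p + 10 = 9p ⇒ −13p = -10 ⇒ p = 10/13, and the value is (-4)·(10/13) + 10 = 90/13.
For Player 2: with q = P(1), equating Up's and Down's payoffs gives −3q + 9 = 10q ⇒ q = 9/13.

9/13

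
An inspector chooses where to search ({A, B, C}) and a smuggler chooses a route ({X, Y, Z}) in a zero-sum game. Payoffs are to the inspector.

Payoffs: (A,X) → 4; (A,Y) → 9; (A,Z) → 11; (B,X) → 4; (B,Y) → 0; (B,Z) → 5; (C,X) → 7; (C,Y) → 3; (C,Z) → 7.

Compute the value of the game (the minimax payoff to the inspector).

Row minima: A → 4, B → 0, C → 3; maximin = 4.
Column maxima: X → 7, Y → 9, Z → 11; minimax = 7.
4 ≠ 7, so there is no saddle point; optimal play is mixed.
B is strictly dominated by C, so the inspector never plays it.
Z is strictly dominated by Y (it gives the inspector strictly more in every row), so the smuggler never plays it.
On the remaining 2×2 (A, C vs X, Y):
Let the inspector play A with probability p. Expected payoff against X: 4p + 7(1−p) = −3p + 7; against Y: 9p + 3(1−p) = 6p + 3.
Setting these equal: −3p + 7 = 6p + 3 ⇒ −9p = -4 ⇒ p = 4/9, and the value is (-3)·(4/9) + 7 = 17/3.
For the smuggler: with q = P(X), equating A's and C's payoffs gives −5q + 9 = 4q + 3 ⇒ q = 2/3.

17/3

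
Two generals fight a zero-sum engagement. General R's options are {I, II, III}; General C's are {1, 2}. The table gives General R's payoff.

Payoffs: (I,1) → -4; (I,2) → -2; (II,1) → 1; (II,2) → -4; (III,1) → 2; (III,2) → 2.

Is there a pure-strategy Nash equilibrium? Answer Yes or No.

Yes

Row minima: I → -4, II → -4, III → 2; maximin = 2.
Column maxima: 1 → 2, 2 → 2; minimax = 2.
maximin = minimax = 2, so a saddle point exists.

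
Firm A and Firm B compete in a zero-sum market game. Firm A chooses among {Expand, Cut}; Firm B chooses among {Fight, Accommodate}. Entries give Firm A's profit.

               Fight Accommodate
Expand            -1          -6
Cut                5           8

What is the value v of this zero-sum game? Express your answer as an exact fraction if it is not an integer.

5

Row minima: Expand → -6, Cut → 5; maximin = 5.
Column maxima: Fight → 5, Accommodate → 8; minimax = 5.
Since maximin = minimax = 5, there is a saddle point and the value is 5.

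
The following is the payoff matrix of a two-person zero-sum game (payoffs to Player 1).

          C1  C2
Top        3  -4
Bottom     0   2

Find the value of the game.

2/3

Row minima: Top → -4, Bottom → 0; maximin = 0.
Column maxima: C1 → 3, C2 → 2; minimax = 2.
0 ≠ 2, so there is no saddle point; optimal play is mixed.
Let Player 1 play Top with probability p. Expected payoff against C1: 3p + 0(1−p) = 3p; against C2: (-4)p + 2(1−p) = −6p + 2.
Setting these equal: 3p = −6p + 2 ⇒ 9p = 2 ⇒ p = 2/9, and the value is (3)·(2/9) = 2/3.
For Player 2: with q = P(C1), equating Top's and Bottom's payoffs gives 7q − 4 = −2q + 2 ⇒ q = 2/3.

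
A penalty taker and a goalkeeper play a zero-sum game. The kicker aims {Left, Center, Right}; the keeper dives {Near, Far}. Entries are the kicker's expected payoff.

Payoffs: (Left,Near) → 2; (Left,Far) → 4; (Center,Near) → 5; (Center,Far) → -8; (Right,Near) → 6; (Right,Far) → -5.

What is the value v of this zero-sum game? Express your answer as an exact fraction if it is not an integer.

Row minima: Left → 2, Center → -8, Right → -5; maximin = 2.
Column maxima: Near → 6, Far → 4; minimax = 4.
2 ≠ 4, so there is no saddle point; optimal play is mixed.
Center is strictly dominated by Right, so the kicker never plays it.
On the remaining 2×2 (Left, Right vs Near, Far):
Let the kicker play Left with probability p. Expected payoff against Near: 2p + 6(1−p) = −4p + 6; against Far: 4p + (-5)(1−p) = 9p − 5.
Setting these equal: −4p + 6 = 9p − 5 ⇒ −13p = -11 ⇒ p = 11/13, and the value is (-4)·(11/13) + 6 = 34/13.
For the keeper: with q = P(Near), equating Left's and Right's payoffs gives −2q + 4 = 11q − 5 ⇒ q = 9/13.

34/13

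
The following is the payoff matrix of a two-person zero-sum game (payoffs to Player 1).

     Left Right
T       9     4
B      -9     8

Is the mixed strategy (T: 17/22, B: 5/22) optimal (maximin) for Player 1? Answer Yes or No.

Against Left this mix gives (17/22)·9 + (5/22)·(-9) = 54/11.
Against Right this mix gives (17/22)·4 + (5/22)·8 = 54/11.
All of Player 2's active replies (Left, Right) yield 54/11, and no column does worse for Player 1. The mix makes Player 2 indifferent and guarantees 54/11, so it is optimal.

Yes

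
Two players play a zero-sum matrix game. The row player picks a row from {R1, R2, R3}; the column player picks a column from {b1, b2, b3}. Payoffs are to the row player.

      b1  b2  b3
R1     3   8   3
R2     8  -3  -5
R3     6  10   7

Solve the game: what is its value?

43/7

Row minima: R1 → 3, R2 → -5, R3 → 6; maximin = 6.
Column maxima: b1 → 8, b2 → 10, b3 → 7; minimax = 7.
6 ≠ 7, so there is no saddle point; optimal play is mixed.
R1 is strictly dominated by R3, so the row player never plays it.
b2 is strictly dominated by b3 (it gives the row player strictly more in every row), so the column player never plays it.
On the remaining 2×2 (R2, R3 vs b1, b3):
Let the row player play R2 with probability p. Expected payoff against b1: 8p + 6(1−p) = 2p + 6; against b3: (-5)p + 7(1−p) = −12p + 7.
Setting these equal: 2p + 6 = −12p + 7 ⇒ 14p = 1 ⇒ p = 1/14, and the value is (2)·(1/14) + 6 = 43/7.
For the column player: with q = P(b1), equating R2's and R3's payoffs gives 13q − 5 = −q + 7 ⇒ q = 6/7.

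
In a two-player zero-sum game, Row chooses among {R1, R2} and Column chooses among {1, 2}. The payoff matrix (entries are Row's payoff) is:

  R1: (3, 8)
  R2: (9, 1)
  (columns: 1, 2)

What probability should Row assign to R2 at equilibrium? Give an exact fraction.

Row minima: R1 → 3, R2 → 1; maximin = 3.
Column maxima: 1 → 9, 2 → 8; minimax = 8.
3 ≠ 8, so there is no saddle point; optimal play is mixed.
Let Row play R1 with probability p. Expected payoff against 1: 3p + 9(1−p) = −6p + 9; against 2: 8p + 1(1−p) = 7p + 1.
Setting these equal: −6p + 9 = 7p + 1 ⇒ −13p = -8 ⇒ p = 8/13, and the value is (-6)·(8/13) + 9 = 69/13.
For Column: with q = P(1), equating R1's and R2's payoffs gives −5q + 8 = 8q + 1 ⇒ q = 7/13.

5/13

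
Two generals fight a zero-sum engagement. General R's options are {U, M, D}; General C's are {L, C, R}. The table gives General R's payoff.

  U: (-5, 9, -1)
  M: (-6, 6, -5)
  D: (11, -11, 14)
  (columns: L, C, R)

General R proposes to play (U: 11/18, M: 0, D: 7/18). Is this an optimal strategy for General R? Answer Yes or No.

Yes

Against L this mix gives (11/18)·(-5) + (7/18)·11 = 11/9.
Against C this mix gives (11/18)·9 + (7/18)·(-11) = 11/9.
Against R this mix gives (11/18)·(-1) + (7/18)·14 = 29/6.
All of General C's active replies (L, C) yield 11/9, and no column does worse for General R. The mix makes General C indifferent and guarantees 11/9, so it is optimal.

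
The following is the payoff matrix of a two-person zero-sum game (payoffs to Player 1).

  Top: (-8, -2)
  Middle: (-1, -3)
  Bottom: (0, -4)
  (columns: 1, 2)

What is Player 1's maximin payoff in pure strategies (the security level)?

Row minima: Top → -8, Middle → -3, Bottom → -4.
The best of these is -3.

-3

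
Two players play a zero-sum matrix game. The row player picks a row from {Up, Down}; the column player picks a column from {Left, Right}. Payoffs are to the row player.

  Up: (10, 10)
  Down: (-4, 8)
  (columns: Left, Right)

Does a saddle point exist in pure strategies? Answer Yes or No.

Yes

Row minima: Up → 10, Down → -4; maximin = 10.
Column maxima: Left → 10, Right → 10; minimax = 10.
maximin = minimax = 10, so a saddle point exists.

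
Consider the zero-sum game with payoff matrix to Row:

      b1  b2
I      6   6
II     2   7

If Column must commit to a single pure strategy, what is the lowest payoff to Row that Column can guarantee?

Column maxima: b1 → 6, b2 → 7.
The smallest of these is 6.

6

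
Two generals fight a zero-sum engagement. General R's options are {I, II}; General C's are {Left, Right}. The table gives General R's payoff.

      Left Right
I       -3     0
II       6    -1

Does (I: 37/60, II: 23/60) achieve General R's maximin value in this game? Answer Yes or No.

Against Left this mix gives (37/60)·(-3) + (23/60)·6 = 9/20.
Against Right this mix gives (37/60)·0 + (23/60)·(-1) = -23/60.
General C will play Right, holding General R to -23/60. Shifting weight toward the row that does better against Right would raise this floor (the equalizing mix achieves -3/10 against both Right and Left), so the proposed strategy is not optimal.

No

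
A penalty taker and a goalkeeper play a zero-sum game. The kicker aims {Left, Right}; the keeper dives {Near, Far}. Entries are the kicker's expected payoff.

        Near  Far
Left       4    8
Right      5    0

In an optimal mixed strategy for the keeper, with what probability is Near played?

8/9

Row minima: Left → 4, Right → 0; maximin = 4.
Column maxima: Near → 5, Far → 8; minimax = 5.
4 ≠ 5, so there is no saddle point; optimal play is mixed.
Let the kicker play Left with probability p. Expected payoff against Near: 4p + 5(1−p) = −p + 5; against Far: 8p + 0(1−p) = 8p.
Setting these equal: −p + 5 = 8p ⇒ −9p = -5 ⇒ p = 5/9, and the value is (-1)·(5/9) + 5 = 40/9.
For the keeper: with q = P(Near), equating Left's and Right's payoffs gives −4q + 8 = 5q ⇒ q = 8/9.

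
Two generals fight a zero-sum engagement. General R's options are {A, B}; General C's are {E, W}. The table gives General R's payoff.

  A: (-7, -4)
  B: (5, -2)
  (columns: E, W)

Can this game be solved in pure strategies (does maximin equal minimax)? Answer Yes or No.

Yes

Row minima: A → -7, B → -2; maximin = -2.
Column maxima: E → 5, W → -2; minimax = -2.
maximin = minimax = -2, so a saddle point exists.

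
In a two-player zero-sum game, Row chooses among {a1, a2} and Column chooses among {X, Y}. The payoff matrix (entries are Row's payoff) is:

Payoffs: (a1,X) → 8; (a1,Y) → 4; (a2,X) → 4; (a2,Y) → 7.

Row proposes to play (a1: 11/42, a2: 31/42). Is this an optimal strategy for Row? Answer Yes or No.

No

Against X this mix gives (11/42)·8 + (31/42)·4 = 106/21.
Against Y this mix gives (11/42)·4 + (31/42)·7 = 87/14.
Column will play X, holding Row to 106/21. Shifting weight toward the row that does better against X would raise this floor (the equalizing mix achieves 40/7 against both X and Y), so the proposed strategy is not optimal.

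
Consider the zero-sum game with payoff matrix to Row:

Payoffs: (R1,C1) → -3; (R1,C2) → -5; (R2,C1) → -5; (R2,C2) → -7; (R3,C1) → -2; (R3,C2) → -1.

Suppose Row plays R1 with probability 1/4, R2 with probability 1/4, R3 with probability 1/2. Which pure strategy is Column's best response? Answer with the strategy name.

If Column plays C1, Row's expected payoff is (1/4)·(-3) + (1/4)·(-5) + (1/2)·(-2) = -3.
If Column plays C2, Row's expected payoff is (1/4)·(-5) + (1/4)·(-7) + (1/2)·(-1) = -7/2.
Column minimizes Row's payoff; the smallest is -7/2, so the best response is C2.

C2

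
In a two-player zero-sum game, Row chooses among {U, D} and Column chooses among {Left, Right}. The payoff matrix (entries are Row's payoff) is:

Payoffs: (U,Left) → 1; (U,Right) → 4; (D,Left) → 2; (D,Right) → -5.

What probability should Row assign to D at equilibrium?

Row minima: U → 1, D → -5; maximin = 1.
Column maxima: Left → 2, Right → 4; minimax = 2.
1 ≠ 2, so there is no saddle point; optimal play is mixed.
Let Row play U with probability p. Expected payoff against Left: 1p + 2(1−p) = −p + 2; against Right: 4p + (-5)(1−p) = 9p − 5.
Setting these equal: −p + 2 = 9p − 5 ⇒ −10p = -7 ⇒ p = 7/10, and the value is (-1)·(7/10) + 2 = 13/10.
For Column: with q = P(Left), equating U's and D's payoffs gives −3q + 4 = 7q − 5 ⇒ q = 9/10.

3/10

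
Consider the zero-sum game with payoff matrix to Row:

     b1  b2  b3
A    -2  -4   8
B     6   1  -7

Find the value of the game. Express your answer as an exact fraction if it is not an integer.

-1

Row minima: A → -4, B → -7; maximin = -4.
Column maxima: b1 → 6, b2 → 1, b3 → 8; minimax = 1.
-4 ≠ 1, so there is no saddle point; optimal play is mixed.
b1 is strictly dominated by b2 (it gives Row strictly more in every row), so Column never plays it.
On the remaining 2×2 (A, B vs b2, b3):
Let Row play A with probability p. Expected payoff against b2: (-4)p + 1(1−p) = −5p + 1; against b3: 8p + (-7)(1−p) = 15p − 7.
Setting these equal: −5p + 1 = 15p − 7 ⇒ −20p = -8 ⇒ p = 2/5, and the value is (-5)·(2/5) + 1 = -1.
For Column: with q = P(b2), equating A's and B's payoffs gives −12q + 8 = 8q − 7 ⇒ q = 3/4.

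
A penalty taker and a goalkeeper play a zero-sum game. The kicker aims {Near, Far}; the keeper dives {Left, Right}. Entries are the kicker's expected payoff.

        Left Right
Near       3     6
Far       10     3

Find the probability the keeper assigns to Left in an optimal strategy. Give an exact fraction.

Row minima: Near → 3, Far → 3; maximin = 3.
Column maxima: Left → 10, Right → 6; minimax = 6.
3 ≠ 6, so there is no saddle point; optimal play is mixed.
Let the kicker play Near with probability p. Expected payoff against Left: 3p + 10(1−p) = −7p + 10; against Right: 6p + 3(1−p) = 3p + 3.
Setting these equal: −7p + 10 = 3p + 3 ⇒ −10p = -7 ⇒ p = 7/10, and the value is (-7)·(7/10) + 10 = 51/10.
For the keeper: with q = P(Left), equating Near's and Far's payoffs gives −3q + 6 = 7q + 3 ⇒ q = 3/10.

3/10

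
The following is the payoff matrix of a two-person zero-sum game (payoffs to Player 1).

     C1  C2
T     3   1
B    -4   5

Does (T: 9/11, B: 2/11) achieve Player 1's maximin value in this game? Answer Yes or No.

Yes

Against C1 this mix gives (9/11)·3 + (2/11)·(-4) = 19/11.
Against C2 this mix gives (9/11)·1 + (2/11)·5 = 19/11.
All of Player 2's active replies (C1, C2) yield 19/11, and no column does worse for Player 1. The mix makes Player 2 indifferent and guarantees 19/11, so it is optimal.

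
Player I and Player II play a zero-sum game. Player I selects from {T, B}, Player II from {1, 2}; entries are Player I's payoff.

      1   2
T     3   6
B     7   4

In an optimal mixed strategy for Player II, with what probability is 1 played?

1/3

Row minima: T → 3, B → 4; maximin = 4.
Column maxima: 1 → 7, 2 → 6; minimax = 6.
4 ≠ 6, so there is no saddle point; optimal play is mixed.
Let Player I play T with probability p. Expected payoff against 1: 3p + 7(1−p) = −4p + 7; against 2: 6p + 4(1−p) = 2p + 4.
Setting these equal: −4p + 7 = 2p + 4 ⇒ −6p = -3 ⇒ p = 1/2, and the value is (-4)·(1/2) + 7 = 5.
For Player II: with q = P(1), equating T's and B's payoffs gives −3q + 6 = 3q + 4 ⇒ q = 1/3.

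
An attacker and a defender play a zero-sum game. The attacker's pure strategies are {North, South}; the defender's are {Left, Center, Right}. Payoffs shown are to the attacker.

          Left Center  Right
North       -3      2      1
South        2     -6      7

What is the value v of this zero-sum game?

-14/13

Row minima: North → -3, South → -6; maximin = -3.
Column maxima: Left → 2, Center → 2, Right → 7; minimax = 2.
-3 ≠ 2, so there is no saddle point; optimal play is mixed.
Right is strictly dominated by Left (it gives the attacker strictly more in every row), so the defender never plays it.
On the remaining 2×2 (North, South vs Left, Center):
Let the attacker play North with probability p. Expected payoff against Left: (-3)p + 2(1−p) = −5p + 2; against Center: 2p + (-6)(1−p) = 8p − 6.
Setting these equal: −5p + 2 = 8p − 6 ⇒ −13p = -8 ⇒ p = 8/13, and the value is (-5)·(8/13) + 2 = -14/13.
For the defender: with q = P(Left), equating North's and South's payoffs gives −5q + 2 = 8q − 6 ⇒ q = 8/13.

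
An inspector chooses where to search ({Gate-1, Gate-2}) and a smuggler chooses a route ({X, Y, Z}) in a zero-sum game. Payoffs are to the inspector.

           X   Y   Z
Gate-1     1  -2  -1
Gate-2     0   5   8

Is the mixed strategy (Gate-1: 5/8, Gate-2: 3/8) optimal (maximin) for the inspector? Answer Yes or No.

Yes

Against X this mix gives (5/8)·1 + (3/8)·0 = 5/8.
Against Y this mix gives (5/8)·(-2) + (3/8)·5 = 5/8.
Against Z this mix gives (5/8)·(-1) + (3/8)·8 = 19/8.
All of the smuggler's active replies (X, Y) yield 5/8, and no column does worse for the inspector. The mix makes the smuggler indifferent and guarantees 5/8, so it is optimal.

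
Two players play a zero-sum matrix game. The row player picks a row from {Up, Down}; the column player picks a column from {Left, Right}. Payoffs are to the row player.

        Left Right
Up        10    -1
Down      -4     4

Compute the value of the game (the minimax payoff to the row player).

36/19

Row minima: Up → -1, Down → -4; maximin = -1.
Column maxima: Left → 10, Right → 4; minimax = 4.
-1 ≠ 4, so there is no saddle point; optimal play is mixed.
Let the row player play Up with probability p. Expected payoff against Left: 10p + (-4)(1−p) = 14p − 4; against Right: (-1)p + 4(1−p) = −5p + 4.
Setting these equal: 14p − 4 = −5p + 4 ⇒ 19p = 8 ⇒ p = 8/19, and the value is (14)·(8/19) − 4 = 36/19.
For the column player: with q = P(Left), equating Up's and Down's payoffs gives 11q − 1 = −8q + 4 ⇒ q = 5/19.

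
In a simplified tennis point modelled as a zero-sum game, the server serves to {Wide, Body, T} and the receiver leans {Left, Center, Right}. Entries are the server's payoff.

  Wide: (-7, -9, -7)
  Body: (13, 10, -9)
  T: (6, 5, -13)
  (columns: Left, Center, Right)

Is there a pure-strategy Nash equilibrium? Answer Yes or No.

No

Row minima: Wide → -9, Body → -9, T → -13; maximin = -9.
Column maxima: Left → 13, Center → 10, Right → -7; minimax = -7.
-9 ≠ -7, so no pure-strategy equilibrium exists.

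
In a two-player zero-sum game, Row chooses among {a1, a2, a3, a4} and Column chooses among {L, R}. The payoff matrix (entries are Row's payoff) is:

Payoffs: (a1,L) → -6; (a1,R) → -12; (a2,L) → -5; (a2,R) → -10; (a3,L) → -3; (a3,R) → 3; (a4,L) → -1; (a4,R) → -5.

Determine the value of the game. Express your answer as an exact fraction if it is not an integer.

-9/5

Row minima: a1 → -12, a2 → -10, a3 → -3, a4 → -5; maximin = -3.
Column maxima: L → -1, R → 3; minimax = -1.
-3 ≠ -1, so there is no saddle point; optimal play is mixed.
a1 is strictly dominated by a2, so Row never plays it.
a2 is strictly dominated by a3, so Row never plays it.
On the remaining 2×2 (a3, a4 vs L, R):
Let Row play a3 with probability p. Expected payoff against L: (-3)p + (-1)(1−p) = −2p − 1; against R: 3p + (-5)(1−p) = 8p − 5.
Setting these equal: −2p − 1 = 8p − 5 ⇒ −10p = -4 ⇒ p = 2/5, and the value is (-2)·(2/5) − 1 = -9/5.
For Column: with q = P(L), equating a3's and a4's payoffs gives −6q + 3 = 4q − 5 ⇒ q = 4/5.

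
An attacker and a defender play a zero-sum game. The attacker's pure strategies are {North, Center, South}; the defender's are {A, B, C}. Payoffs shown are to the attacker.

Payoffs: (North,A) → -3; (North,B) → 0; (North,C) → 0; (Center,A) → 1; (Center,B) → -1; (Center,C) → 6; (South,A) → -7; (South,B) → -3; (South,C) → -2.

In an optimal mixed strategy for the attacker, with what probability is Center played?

3/5

Row minima: North → -3, Center → -1, South → -7; maximin = -1.
Column maxima: A → 1, B → 0, C → 6; minimax = 0.
-1 ≠ 0, so there is no saddle point; optimal play is mixed.
South is strictly dominated by North, so the attacker never plays it.
C is strictly dominated by A (it gives the attacker strictly more in every row), so the defender never plays it.
On the remaining 2×2 (North, Center vs A, B):
Let the attacker play North with probability p. Expected payoff against A: (-3)p + 1(1−p) = −4p + 1; against B: 0p + (-1)(1−p) = p − 1.
Setting these equal: −4p + 1 = p − 1 ⇒ −5p = -2 ⇒ p = 2/5, and the value is (-4)·(2/5) + 1 = -3/5.
For the defender: with q = P(A), equating North's and Center's payoffs gives −3q = 2q − 1 ⇒ q = 1/5.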